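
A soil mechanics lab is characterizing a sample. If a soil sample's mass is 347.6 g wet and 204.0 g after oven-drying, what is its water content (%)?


Result: 70.39 %

Derivation:
Using w = (m_wet - m_dry) / m_dry * 100
m_wet - m_dry = 347.6 - 204.0 = 143.6 g
w = 143.6 / 204.0 * 100
w = 70.39 %


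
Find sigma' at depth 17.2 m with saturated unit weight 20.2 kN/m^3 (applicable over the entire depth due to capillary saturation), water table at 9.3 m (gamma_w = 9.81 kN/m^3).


Result: 269.94 kPa

Derivation:
Total stress = gamma_sat * depth
sigma = 20.2 * 17.2 = 347.44 kPa
Pore water pressure u = gamma_w * (depth - d_wt)
u = 9.81 * (17.2 - 9.3) = 77.499 kPa
Effective stress = sigma - u
sigma' = 347.44 - 77.499 = 269.94 kPa


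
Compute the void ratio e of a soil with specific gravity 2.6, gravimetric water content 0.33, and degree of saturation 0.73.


Result: 1.1753

Derivation:
Using the relation e = Gs * w / S
e = 2.6 * 0.33 / 0.73
e = 1.1753


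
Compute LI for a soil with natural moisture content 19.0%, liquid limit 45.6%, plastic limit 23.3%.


First compute the plasticity index:
PI = LL - PL = 45.6 - 23.3 = 22.3
Then compute the liquidity index:
LI = (w - PL) / PI
LI = (19.0 - 23.3) / 22.3
LI = -0.193


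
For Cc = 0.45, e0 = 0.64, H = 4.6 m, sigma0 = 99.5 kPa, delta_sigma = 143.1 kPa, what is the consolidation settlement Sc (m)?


Using Sc = Cc * H / (1 + e0) * log10((sigma0 + delta_sigma) / sigma0)
Stress ratio = (99.5 + 143.1) / 99.5 = 2.43819
log10(2.43819) = 0.387068
Cc * H / (1 + e0) = 0.45 * 4.6 / (1 + 0.64) = 1.2622
Sc = 1.2622 * 0.387068
Sc = 0.4886 m


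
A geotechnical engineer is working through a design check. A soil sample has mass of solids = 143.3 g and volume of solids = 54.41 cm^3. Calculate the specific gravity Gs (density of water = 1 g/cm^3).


Result: 2.634

Derivation:
Using Gs = m_s / (V_s * rho_w)
Since rho_w = 1 g/cm^3:
Gs = 143.3 / 54.41
Gs = 2.634


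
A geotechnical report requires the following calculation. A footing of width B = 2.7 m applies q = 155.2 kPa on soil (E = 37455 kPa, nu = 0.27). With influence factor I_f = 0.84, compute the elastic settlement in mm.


Using Se = q * B * (1 - nu^2) * I_f / E
1 - nu^2 = 1 - 0.27^2 = 0.9271
Se = 155.2 * 2.7 * 0.9271 * 0.84 / 37455
Se = 0.008713 m
Convert to mm: Se = 0.008713 * 1000 = 8.713 mm


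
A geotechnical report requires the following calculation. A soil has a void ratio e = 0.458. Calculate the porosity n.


Using the relation n = e / (1 + e)
n = 0.458 / (1 + 0.458)
n = 0.458 / 1.458
n = 0.3141


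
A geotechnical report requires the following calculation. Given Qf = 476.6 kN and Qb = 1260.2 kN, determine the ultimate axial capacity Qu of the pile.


Result: 1736.8 kN

Derivation:
Using Qu = Qf + Qb
Qu = 476.6 + 1260.2
Qu = 1736.8 kN


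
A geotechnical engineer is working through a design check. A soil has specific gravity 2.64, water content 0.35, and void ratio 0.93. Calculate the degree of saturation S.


Using S = Gs * w / e
S = 2.64 * 0.35 / 0.93
S = 0.9935


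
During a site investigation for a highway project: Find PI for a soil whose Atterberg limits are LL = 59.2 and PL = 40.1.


Using PI = LL - PL
PI = 59.2 - 40.1
PI = 19.1


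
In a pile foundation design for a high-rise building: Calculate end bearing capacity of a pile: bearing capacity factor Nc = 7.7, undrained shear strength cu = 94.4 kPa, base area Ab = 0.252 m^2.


Using Qb = Nc * cu * Ab
Qb = 7.7 * 94.4 * 0.252
Qb = 183.17 kN


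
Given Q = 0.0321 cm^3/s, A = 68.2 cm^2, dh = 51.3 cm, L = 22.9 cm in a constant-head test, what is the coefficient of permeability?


Compute hydraulic gradient:
i = dh / L = 51.3 / 22.9 = 2.24017
Then apply Darcy's law:
k = Q / (A * i)
k = 0.0321 / (68.2 * 2.24017)
k = 0.0321 / 152.78
k = 0.00021 cm/s


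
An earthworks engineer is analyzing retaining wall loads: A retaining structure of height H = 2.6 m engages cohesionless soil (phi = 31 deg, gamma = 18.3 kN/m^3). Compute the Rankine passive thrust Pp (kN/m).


Result: 193.23 kN/m

Derivation:
Compute passive earth pressure coefficient:
Kp = tan^2(45 + phi/2) = tan^2(60.5) = 3.124035
Compute passive force:
Pp = 0.5 * Kp * gamma * H^2
Pp = 0.5 * 3.124035 * 18.3 * 2.6^2
Pp = 193.23 kN/m


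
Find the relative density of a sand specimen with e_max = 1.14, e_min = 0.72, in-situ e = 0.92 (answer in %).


Result: 52.38 %

Derivation:
Using Dr = (e_max - e) / (e_max - e_min) * 100
e_max - e = 1.14 - 0.92 = 0.22
e_max - e_min = 1.14 - 0.72 = 0.42
Dr = 0.22 / 0.42 * 100
Dr = 52.38 %


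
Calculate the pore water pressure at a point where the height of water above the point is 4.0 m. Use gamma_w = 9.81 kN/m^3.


Using u = gamma_w * h_w
u = 9.81 * 4.0
u = 39.24 kPa


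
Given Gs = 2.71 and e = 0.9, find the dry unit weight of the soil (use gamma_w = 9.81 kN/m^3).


Using gamma_d = Gs * gamma_w / (1 + e)
gamma_d = 2.71 * 9.81 / (1 + 0.9)
gamma_d = 2.71 * 9.81 / 1.9
gamma_d = 13.992 kN/m^3


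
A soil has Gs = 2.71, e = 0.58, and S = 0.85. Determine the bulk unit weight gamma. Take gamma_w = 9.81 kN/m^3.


Using gamma = gamma_w * (Gs + S*e) / (1 + e)
Numerator: Gs + S*e = 2.71 + 0.85*0.58 = 3.203
Denominator: 1 + e = 1 + 0.58 = 1.58
gamma = 9.81 * 3.203 / 1.58
gamma = 19.887 kN/m^3


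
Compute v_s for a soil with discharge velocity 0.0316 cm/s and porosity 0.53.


Using v_s = v_d / n
v_s = 0.0316 / 0.53
v_s = 0.05962 cm/s


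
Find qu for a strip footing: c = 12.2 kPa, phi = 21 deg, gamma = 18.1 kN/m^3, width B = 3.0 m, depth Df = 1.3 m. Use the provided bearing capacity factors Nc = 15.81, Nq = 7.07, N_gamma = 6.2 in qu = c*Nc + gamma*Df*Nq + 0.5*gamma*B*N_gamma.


Compute qu = c*Nc + gamma*Df*Nq + 0.5*gamma*B*N_gamma
Term 1: 12.2 * 15.81 = 192.882
Term 2: 18.1 * 1.3 * 7.07 = 166.3571
Term 3: 0.5 * 18.1 * 3.0 * 6.2 = 168.33
qu = 192.882 + 166.3571 + 168.33
qu = 527.57 kPa


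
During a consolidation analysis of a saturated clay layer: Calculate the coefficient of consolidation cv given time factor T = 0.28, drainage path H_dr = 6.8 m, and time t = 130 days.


Using cv = T * H_dr^2 / t
H_dr^2 = 6.8^2 = 46.24
cv = 0.28 * 46.24 / 130
cv = 0.09959 m^2/day


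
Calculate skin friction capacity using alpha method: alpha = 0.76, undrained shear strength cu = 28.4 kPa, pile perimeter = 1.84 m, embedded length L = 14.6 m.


Using Qs = alpha * cu * perimeter * L
Qs = 0.76 * 28.4 * 1.84 * 14.6
Qs = 579.83 kN


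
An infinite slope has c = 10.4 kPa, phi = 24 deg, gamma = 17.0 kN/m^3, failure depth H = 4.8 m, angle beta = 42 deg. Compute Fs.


Using Fs = c / (gamma*H*sin(beta)*cos(beta)) + tan(phi)/tan(beta)
Cohesion contribution = 10.4 / (17.0*4.8*sin(42)*cos(42))
Cohesion contribution = 0.256306
Friction contribution = tan(24)/tan(42) = 0.494477
Fs = 0.256306 + 0.494477
Fs = 0.751


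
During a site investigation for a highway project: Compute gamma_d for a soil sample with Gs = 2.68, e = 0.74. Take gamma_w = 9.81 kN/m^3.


Result: 15.11 kN/m^3

Derivation:
Using gamma_d = Gs * gamma_w / (1 + e)
gamma_d = 2.68 * 9.81 / (1 + 0.74)
gamma_d = 2.68 * 9.81 / 1.74
gamma_d = 15.11 kN/m^3


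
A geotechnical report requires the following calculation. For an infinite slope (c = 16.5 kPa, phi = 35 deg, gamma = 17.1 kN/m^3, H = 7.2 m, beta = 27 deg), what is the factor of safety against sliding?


Using Fs = c / (gamma*H*sin(beta)*cos(beta)) + tan(phi)/tan(beta)
Cohesion contribution = 16.5 / (17.1*7.2*sin(27)*cos(27))
Cohesion contribution = 0.331305
Friction contribution = tan(35)/tan(27) = 1.37423
Fs = 0.331305 + 1.37423
Fs = 1.706


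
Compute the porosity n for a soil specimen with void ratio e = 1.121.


Using the relation n = e / (1 + e)
n = 1.121 / (1 + 1.121)
n = 1.121 / 2.121
n = 0.5285


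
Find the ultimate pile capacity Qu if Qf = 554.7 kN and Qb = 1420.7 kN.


Result: 1975.4 kN

Derivation:
Using Qu = Qf + Qb
Qu = 554.7 + 1420.7
Qu = 1975.4 kN


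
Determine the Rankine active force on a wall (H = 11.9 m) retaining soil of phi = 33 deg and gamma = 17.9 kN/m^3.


Result: 373.63 kN/m

Derivation:
Compute active earth pressure coefficient:
Ka = tan^2(45 - phi/2) = tan^2(28.5) = 0.294801
Compute active force:
Pa = 0.5 * Ka * gamma * H^2
Pa = 0.5 * 0.294801 * 17.9 * 11.9^2
Pa = 373.63 kN/m


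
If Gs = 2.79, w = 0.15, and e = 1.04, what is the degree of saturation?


Using S = Gs * w / e
S = 2.79 * 0.15 / 1.04
S = 0.4024


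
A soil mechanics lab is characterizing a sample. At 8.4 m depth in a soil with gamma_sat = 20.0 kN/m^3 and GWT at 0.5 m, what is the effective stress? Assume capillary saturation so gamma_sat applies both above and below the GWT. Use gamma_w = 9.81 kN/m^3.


Result: 90.5 kPa

Derivation:
Total stress = gamma_sat * depth
sigma = 20.0 * 8.4 = 168.0 kPa
Pore water pressure u = gamma_w * (depth - d_wt)
u = 9.81 * (8.4 - 0.5) = 77.499 kPa
Effective stress = sigma - u
sigma' = 168.0 - 77.499 = 90.5 kPa


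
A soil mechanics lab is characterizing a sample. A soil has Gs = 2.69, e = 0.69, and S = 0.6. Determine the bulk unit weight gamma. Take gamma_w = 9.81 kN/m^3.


Result: 18.018 kN/m^3

Derivation:
Using gamma = gamma_w * (Gs + S*e) / (1 + e)
Numerator: Gs + S*e = 2.69 + 0.6*0.69 = 3.104
Denominator: 1 + e = 1 + 0.69 = 1.69
gamma = 9.81 * 3.104 / 1.69
gamma = 18.018 kN/m^3


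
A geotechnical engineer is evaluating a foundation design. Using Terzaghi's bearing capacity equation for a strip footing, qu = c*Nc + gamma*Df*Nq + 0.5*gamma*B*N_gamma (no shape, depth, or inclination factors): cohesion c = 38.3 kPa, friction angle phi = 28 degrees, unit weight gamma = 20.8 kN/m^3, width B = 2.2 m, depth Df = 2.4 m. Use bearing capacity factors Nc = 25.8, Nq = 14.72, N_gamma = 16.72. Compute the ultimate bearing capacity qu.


Result: 2105.52 kPa

Derivation:
Compute qu = c*Nc + gamma*Df*Nq + 0.5*gamma*B*N_gamma
Term 1: 38.3 * 25.8 = 988.14
Term 2: 20.8 * 2.4 * 14.72 = 734.8224
Term 3: 0.5 * 20.8 * 2.2 * 16.72 = 382.5536
qu = 988.14 + 734.8224 + 382.5536
qu = 2105.52 kPa


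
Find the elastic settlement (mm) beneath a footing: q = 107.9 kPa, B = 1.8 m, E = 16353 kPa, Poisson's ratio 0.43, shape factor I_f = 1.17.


Using Se = q * B * (1 - nu^2) * I_f / E
1 - nu^2 = 1 - 0.43^2 = 0.8151
Se = 107.9 * 1.8 * 0.8151 * 1.17 / 16353
Se = 0.011326 m
Convert to mm: Se = 0.011326 * 1000 = 11.326 mm


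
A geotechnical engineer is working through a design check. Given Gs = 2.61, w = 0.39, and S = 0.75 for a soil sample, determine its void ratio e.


Using the relation e = Gs * w / S
e = 2.61 * 0.39 / 0.75
e = 1.3572


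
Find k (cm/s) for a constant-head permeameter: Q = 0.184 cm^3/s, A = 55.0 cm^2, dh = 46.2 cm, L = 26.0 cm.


Compute hydraulic gradient:
i = dh / L = 46.2 / 26.0 = 1.77692
Then apply Darcy's law:
k = Q / (A * i)
k = 0.184 / (55.0 * 1.77692)
k = 0.184 / 97.7308
k = 0.001883 cm/s


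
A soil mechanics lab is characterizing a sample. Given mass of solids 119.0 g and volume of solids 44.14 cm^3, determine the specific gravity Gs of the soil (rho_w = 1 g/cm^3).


Using Gs = m_s / (V_s * rho_w)
Since rho_w = 1 g/cm^3:
Gs = 119.0 / 44.14
Gs = 2.696


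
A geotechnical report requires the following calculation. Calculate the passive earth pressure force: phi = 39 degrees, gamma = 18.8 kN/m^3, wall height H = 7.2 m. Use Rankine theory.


Compute passive earth pressure coefficient:
Kp = tan^2(45 + phi/2) = tan^2(64.5) = 4.395495
Compute passive force:
Pp = 0.5 * Kp * gamma * H^2
Pp = 0.5 * 4.395495 * 18.8 * 7.2^2
Pp = 2141.91 kN/m


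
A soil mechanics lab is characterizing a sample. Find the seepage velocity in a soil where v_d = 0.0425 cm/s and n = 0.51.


Result: 0.08333 cm/s

Derivation:
Using v_s = v_d / n
v_s = 0.0425 / 0.51
v_s = 0.08333 cm/s


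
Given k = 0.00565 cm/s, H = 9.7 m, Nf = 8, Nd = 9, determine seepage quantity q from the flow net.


Convert k to m/s for unit consistency with H:
k = 0.00565 cm/s = 0.00565 / 100 m/s = 5.65e-05 m/s
Using q = k * H * Nf / Nd
Nf / Nd = 8 / 9 = 0.8889
q = 5.65e-05 * 9.7 * 0.8889
q = 0.0004872 m^3/s per m


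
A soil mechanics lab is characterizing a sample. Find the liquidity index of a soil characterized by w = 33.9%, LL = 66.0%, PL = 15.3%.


First compute the plasticity index:
PI = LL - PL = 66.0 - 15.3 = 50.7
Then compute the liquidity index:
LI = (w - PL) / PI
LI = (33.9 - 15.3) / 50.7
LI = 0.367


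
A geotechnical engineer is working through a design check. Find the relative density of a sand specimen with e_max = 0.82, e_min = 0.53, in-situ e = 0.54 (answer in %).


Result: 96.55 %

Derivation:
Using Dr = (e_max - e) / (e_max - e_min) * 100
e_max - e = 0.82 - 0.54 = 0.28
e_max - e_min = 0.82 - 0.53 = 0.29
Dr = 0.28 / 0.29 * 100
Dr = 96.55 %


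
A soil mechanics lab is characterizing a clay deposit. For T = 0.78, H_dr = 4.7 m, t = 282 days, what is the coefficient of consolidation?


Using cv = T * H_dr^2 / t
H_dr^2 = 4.7^2 = 22.09
cv = 0.78 * 22.09 / 282
cv = 0.0611 m^2/day


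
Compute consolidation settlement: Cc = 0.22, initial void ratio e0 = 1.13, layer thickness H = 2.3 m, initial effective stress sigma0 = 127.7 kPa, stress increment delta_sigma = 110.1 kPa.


Result: 0.0641 m

Derivation:
Using Sc = Cc * H / (1 + e0) * log10((sigma0 + delta_sigma) / sigma0)
Stress ratio = (127.7 + 110.1) / 127.7 = 1.86218
log10(1.86218) = 0.270021
Cc * H / (1 + e0) = 0.22 * 2.3 / (1 + 1.13) = 0.237559
Sc = 0.237559 * 0.270021
Sc = 0.0641 m


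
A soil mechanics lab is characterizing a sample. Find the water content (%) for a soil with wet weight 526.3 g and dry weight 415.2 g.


Result: 26.76 %

Derivation:
Using w = (m_wet - m_dry) / m_dry * 100
m_wet - m_dry = 526.3 - 415.2 = 111.1 g
w = 111.1 / 415.2 * 100
w = 26.76 %


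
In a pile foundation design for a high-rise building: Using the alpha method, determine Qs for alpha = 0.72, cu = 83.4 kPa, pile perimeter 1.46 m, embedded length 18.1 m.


Result: 1586.83 kN

Derivation:
Using Qs = alpha * cu * perimeter * L
Qs = 0.72 * 83.4 * 1.46 * 18.1
Qs = 1586.83 kN


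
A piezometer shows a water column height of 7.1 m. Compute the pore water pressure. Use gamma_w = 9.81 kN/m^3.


Using u = gamma_w * h_w
u = 9.81 * 7.1
u = 69.65 kPa


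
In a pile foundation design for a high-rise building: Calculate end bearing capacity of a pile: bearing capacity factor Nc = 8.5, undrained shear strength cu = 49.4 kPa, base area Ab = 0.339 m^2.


Using Qb = Nc * cu * Ab
Qb = 8.5 * 49.4 * 0.339
Qb = 142.35 kN


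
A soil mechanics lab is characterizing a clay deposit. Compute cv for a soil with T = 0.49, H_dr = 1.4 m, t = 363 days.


Using cv = T * H_dr^2 / t
H_dr^2 = 1.4^2 = 1.96
cv = 0.49 * 1.96 / 363
cv = 0.00265 m^2/day


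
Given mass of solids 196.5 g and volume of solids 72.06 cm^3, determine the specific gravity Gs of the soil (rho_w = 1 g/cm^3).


Using Gs = m_s / (V_s * rho_w)
Since rho_w = 1 g/cm^3:
Gs = 196.5 / 72.06
Gs = 2.727


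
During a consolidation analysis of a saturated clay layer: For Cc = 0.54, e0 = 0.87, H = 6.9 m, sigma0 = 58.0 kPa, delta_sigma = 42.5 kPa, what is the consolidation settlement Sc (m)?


Using Sc = Cc * H / (1 + e0) * log10((sigma0 + delta_sigma) / sigma0)
Stress ratio = (58.0 + 42.5) / 58.0 = 1.73276
log10(1.73276) = 0.238738
Cc * H / (1 + e0) = 0.54 * 6.9 / (1 + 0.87) = 1.99251
Sc = 1.99251 * 0.238738
Sc = 0.4757 m


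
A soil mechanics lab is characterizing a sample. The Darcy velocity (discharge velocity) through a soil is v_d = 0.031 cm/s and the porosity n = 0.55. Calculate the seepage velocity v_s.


Using v_s = v_d / n
v_s = 0.031 / 0.55
v_s = 0.05636 cm/s


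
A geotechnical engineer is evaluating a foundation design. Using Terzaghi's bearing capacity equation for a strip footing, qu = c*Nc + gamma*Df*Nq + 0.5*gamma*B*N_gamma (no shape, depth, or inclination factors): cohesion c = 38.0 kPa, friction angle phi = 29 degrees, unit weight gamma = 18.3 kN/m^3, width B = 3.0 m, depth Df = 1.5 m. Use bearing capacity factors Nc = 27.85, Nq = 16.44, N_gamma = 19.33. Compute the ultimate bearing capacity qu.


Compute qu = c*Nc + gamma*Df*Nq + 0.5*gamma*B*N_gamma
Term 1: 38.0 * 27.85 = 1058.3
Term 2: 18.3 * 1.5 * 16.44 = 451.278
Term 3: 0.5 * 18.3 * 3.0 * 19.33 = 530.6085
qu = 1058.3 + 451.278 + 530.6085
qu = 2040.19 kPa


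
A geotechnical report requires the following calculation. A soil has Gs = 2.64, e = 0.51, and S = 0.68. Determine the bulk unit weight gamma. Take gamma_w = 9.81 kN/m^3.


Using gamma = gamma_w * (Gs + S*e) / (1 + e)
Numerator: Gs + S*e = 2.64 + 0.68*0.51 = 2.9868
Denominator: 1 + e = 1 + 0.51 = 1.51
gamma = 9.81 * 2.9868 / 1.51
gamma = 19.404 kN/m^3


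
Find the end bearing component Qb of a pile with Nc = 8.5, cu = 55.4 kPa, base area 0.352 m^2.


Using Qb = Nc * cu * Ab
Qb = 8.5 * 55.4 * 0.352
Qb = 165.76 kN


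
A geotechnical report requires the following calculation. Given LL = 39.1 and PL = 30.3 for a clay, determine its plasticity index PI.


Using PI = LL - PL
PI = 39.1 - 30.3
PI = 8.8


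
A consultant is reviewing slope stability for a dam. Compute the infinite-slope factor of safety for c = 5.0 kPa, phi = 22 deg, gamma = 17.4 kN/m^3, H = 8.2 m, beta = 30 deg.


Using Fs = c / (gamma*H*sin(beta)*cos(beta)) + tan(phi)/tan(beta)
Cohesion contribution = 5.0 / (17.4*8.2*sin(30)*cos(30))
Cohesion contribution = 0.0809294
Friction contribution = tan(22)/tan(30) = 0.699794
Fs = 0.0809294 + 0.699794
Fs = 0.781


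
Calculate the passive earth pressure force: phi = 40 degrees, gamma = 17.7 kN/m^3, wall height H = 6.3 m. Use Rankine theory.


Compute passive earth pressure coefficient:
Kp = tan^2(45 + phi/2) = tan^2(65.0) = 4.59891
Compute passive force:
Pp = 0.5 * Kp * gamma * H^2
Pp = 0.5 * 4.59891 * 17.7 * 6.3^2
Pp = 1615.4 kN/m


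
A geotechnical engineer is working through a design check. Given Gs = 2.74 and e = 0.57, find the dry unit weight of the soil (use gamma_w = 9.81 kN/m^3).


Using gamma_d = Gs * gamma_w / (1 + e)
gamma_d = 2.74 * 9.81 / (1 + 0.57)
gamma_d = 2.74 * 9.81 / 1.57
gamma_d = 17.121 kN/m^3


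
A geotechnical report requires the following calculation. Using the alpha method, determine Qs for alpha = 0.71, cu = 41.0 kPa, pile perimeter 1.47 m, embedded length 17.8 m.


Using Qs = alpha * cu * perimeter * L
Qs = 0.71 * 41.0 * 1.47 * 17.8
Qs = 761.69 kN


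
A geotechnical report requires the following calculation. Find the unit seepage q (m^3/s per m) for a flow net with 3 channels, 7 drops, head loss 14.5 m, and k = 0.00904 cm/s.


Convert k to m/s for unit consistency with H:
k = 0.00904 cm/s = 0.00904 / 100 m/s = 9.04e-05 m/s
Using q = k * H * Nf / Nd
Nf / Nd = 3 / 7 = 0.4286
q = 9.04e-05 * 14.5 * 0.4286
q = 0.0005618 m^3/s per m


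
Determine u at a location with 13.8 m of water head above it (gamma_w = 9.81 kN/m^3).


Using u = gamma_w * h_w
u = 9.81 * 13.8
u = 135.38 kPa


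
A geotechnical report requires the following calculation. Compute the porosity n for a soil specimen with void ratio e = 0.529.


Result: 0.346

Derivation:
Using the relation n = e / (1 + e)
n = 0.529 / (1 + 0.529)
n = 0.529 / 1.529
n = 0.346


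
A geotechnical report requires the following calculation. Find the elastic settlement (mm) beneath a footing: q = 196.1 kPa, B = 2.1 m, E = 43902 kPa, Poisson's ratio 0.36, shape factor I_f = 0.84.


Result: 6.858 mm

Derivation:
Using Se = q * B * (1 - nu^2) * I_f / E
1 - nu^2 = 1 - 0.36^2 = 0.8704
Se = 196.1 * 2.1 * 0.8704 * 0.84 / 43902
Se = 0.006858 m
Convert to mm: Se = 0.006858 * 1000 = 6.858 mm


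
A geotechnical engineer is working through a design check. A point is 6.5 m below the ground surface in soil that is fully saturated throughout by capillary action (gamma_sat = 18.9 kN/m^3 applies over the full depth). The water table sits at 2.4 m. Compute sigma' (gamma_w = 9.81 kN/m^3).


Result: 82.63 kPa

Derivation:
Total stress = gamma_sat * depth
sigma = 18.9 * 6.5 = 122.85 kPa
Pore water pressure u = gamma_w * (depth - d_wt)
u = 9.81 * (6.5 - 2.4) = 40.221 kPa
Effective stress = sigma - u
sigma' = 122.85 - 40.221 = 82.63 kPa


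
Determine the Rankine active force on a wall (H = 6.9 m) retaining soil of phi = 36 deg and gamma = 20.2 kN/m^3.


Result: 124.84 kN/m

Derivation:
Compute active earth pressure coefficient:
Ka = tan^2(45 - phi/2) = tan^2(27.0) = 0.259616
Compute active force:
Pa = 0.5 * Ka * gamma * H^2
Pa = 0.5 * 0.259616 * 20.2 * 6.9^2
Pa = 124.84 kN/m


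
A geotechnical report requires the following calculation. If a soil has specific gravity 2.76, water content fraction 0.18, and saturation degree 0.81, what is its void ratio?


Using the relation e = Gs * w / S
e = 2.76 * 0.18 / 0.81
e = 0.6133


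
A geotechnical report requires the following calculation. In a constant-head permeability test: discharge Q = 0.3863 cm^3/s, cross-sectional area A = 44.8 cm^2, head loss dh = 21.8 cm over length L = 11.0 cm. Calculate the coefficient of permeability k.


Compute hydraulic gradient:
i = dh / L = 21.8 / 11.0 = 1.98182
Then apply Darcy's law:
k = Q / (A * i)
k = 0.3863 / (44.8 * 1.98182)
k = 0.3863 / 88.7855
k = 0.004351 cm/s


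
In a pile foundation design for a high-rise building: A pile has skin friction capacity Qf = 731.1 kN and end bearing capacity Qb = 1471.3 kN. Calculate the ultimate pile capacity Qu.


Using Qu = Qf + Qb
Qu = 731.1 + 1471.3
Qu = 2202.4 kN


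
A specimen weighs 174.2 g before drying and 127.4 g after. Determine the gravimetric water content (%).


Result: 36.73 %

Derivation:
Using w = (m_wet - m_dry) / m_dry * 100
m_wet - m_dry = 174.2 - 127.4 = 46.8 g
w = 46.8 / 127.4 * 100
w = 36.73 %


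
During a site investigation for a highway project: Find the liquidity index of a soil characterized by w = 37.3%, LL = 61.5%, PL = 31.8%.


First compute the plasticity index:
PI = LL - PL = 61.5 - 31.8 = 29.7
Then compute the liquidity index:
LI = (w - PL) / PI
LI = (37.3 - 31.8) / 29.7
LI = 0.185


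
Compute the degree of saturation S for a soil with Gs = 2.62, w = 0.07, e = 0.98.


Using S = Gs * w / e
S = 2.62 * 0.07 / 0.98
S = 0.1871


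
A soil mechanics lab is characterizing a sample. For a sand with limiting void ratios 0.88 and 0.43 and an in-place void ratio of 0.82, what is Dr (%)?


Result: 13.33 %

Derivation:
Using Dr = (e_max - e) / (e_max - e_min) * 100
e_max - e = 0.88 - 0.82 = 0.06
e_max - e_min = 0.88 - 0.43 = 0.45
Dr = 0.06 / 0.45 * 100
Dr = 13.33 %


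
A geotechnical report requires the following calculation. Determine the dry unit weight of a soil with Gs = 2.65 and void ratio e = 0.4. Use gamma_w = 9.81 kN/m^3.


Using gamma_d = Gs * gamma_w / (1 + e)
gamma_d = 2.65 * 9.81 / (1 + 0.4)
gamma_d = 2.65 * 9.81 / 1.4
gamma_d = 18.569 kN/m^3


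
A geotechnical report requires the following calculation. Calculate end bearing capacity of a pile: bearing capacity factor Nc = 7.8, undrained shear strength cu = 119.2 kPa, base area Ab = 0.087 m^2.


Using Qb = Nc * cu * Ab
Qb = 7.8 * 119.2 * 0.087
Qb = 80.89 kN


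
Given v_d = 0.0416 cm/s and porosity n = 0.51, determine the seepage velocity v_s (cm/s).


Result: 0.08157 cm/s

Derivation:
Using v_s = v_d / n
v_s = 0.0416 / 0.51
v_s = 0.08157 cm/s


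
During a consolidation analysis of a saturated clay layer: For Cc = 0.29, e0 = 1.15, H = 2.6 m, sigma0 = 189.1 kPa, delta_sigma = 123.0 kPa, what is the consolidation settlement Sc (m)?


Result: 0.0763 m

Derivation:
Using Sc = Cc * H / (1 + e0) * log10((sigma0 + delta_sigma) / sigma0)
Stress ratio = (189.1 + 123.0) / 189.1 = 1.65045
log10(1.65045) = 0.217602
Cc * H / (1 + e0) = 0.29 * 2.6 / (1 + 1.15) = 0.350698
Sc = 0.350698 * 0.217602
Sc = 0.0763 m


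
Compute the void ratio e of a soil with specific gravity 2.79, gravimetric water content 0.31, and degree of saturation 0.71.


Result: 1.2182

Derivation:
Using the relation e = Gs * w / S
e = 2.79 * 0.31 / 0.71
e = 1.2182


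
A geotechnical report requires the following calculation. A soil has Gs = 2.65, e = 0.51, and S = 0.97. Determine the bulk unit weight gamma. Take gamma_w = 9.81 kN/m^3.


Result: 20.43 kN/m^3

Derivation:
Using gamma = gamma_w * (Gs + S*e) / (1 + e)
Numerator: Gs + S*e = 2.65 + 0.97*0.51 = 3.1447
Denominator: 1 + e = 1 + 0.51 = 1.51
gamma = 9.81 * 3.1447 / 1.51
gamma = 20.43 kN/m^3


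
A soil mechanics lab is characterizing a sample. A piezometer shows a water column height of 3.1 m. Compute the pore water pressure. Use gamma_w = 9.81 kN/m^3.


Result: 30.41 kPa

Derivation:
Using u = gamma_w * h_w
u = 9.81 * 3.1
u = 30.41 kPa


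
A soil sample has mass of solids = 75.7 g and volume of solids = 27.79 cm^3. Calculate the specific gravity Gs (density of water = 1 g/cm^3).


Using Gs = m_s / (V_s * rho_w)
Since rho_w = 1 g/cm^3:
Gs = 75.7 / 27.79
Gs = 2.724


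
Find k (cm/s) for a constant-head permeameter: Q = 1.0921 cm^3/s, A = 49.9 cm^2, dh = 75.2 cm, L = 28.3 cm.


Compute hydraulic gradient:
i = dh / L = 75.2 / 28.3 = 2.65724
Then apply Darcy's law:
k = Q / (A * i)
k = 1.0921 / (49.9 * 2.65724)
k = 1.0921 / 132.596
k = 0.008236 cm/s


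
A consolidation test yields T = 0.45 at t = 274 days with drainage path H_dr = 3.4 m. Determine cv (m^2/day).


Using cv = T * H_dr^2 / t
H_dr^2 = 3.4^2 = 11.56
cv = 0.45 * 11.56 / 274
cv = 0.01899 m^2/day


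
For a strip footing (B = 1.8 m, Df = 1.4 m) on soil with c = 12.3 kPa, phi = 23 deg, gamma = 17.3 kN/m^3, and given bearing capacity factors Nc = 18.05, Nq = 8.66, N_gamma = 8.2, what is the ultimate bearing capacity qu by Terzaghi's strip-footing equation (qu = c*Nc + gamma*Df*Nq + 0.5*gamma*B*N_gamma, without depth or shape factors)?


Compute qu = c*Nc + gamma*Df*Nq + 0.5*gamma*B*N_gamma
Term 1: 12.3 * 18.05 = 222.015
Term 2: 17.3 * 1.4 * 8.66 = 209.7452
Term 3: 0.5 * 17.3 * 1.8 * 8.2 = 127.674
qu = 222.015 + 209.7452 + 127.674
qu = 559.43 kPa


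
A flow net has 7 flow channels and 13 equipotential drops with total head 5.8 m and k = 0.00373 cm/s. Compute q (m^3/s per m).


Convert k to m/s for unit consistency with H:
k = 0.00373 cm/s = 0.00373 / 100 m/s = 3.73e-05 m/s
Using q = k * H * Nf / Nd
Nf / Nd = 7 / 13 = 0.5385
q = 3.73e-05 * 5.8 * 0.5385
q = 0.0001165 m^3/s per m


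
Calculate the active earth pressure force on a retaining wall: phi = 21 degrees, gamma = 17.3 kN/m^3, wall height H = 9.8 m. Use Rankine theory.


Result: 392.41 kN/m

Derivation:
Compute active earth pressure coefficient:
Ka = tan^2(45 - phi/2) = tan^2(34.5) = 0.472355
Compute active force:
Pa = 0.5 * Ka * gamma * H^2
Pa = 0.5 * 0.472355 * 17.3 * 9.8^2
Pa = 392.41 kN/m


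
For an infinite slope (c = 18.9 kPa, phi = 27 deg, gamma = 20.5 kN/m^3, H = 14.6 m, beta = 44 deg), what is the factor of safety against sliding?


Using Fs = c / (gamma*H*sin(beta)*cos(beta)) + tan(phi)/tan(beta)
Cohesion contribution = 18.9 / (20.5*14.6*sin(44)*cos(44))
Cohesion contribution = 0.126372
Friction contribution = tan(27)/tan(44) = 0.527629
Fs = 0.126372 + 0.527629
Fs = 0.654


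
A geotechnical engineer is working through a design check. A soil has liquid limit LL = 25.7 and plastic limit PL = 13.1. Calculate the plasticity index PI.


Result: 12.6

Derivation:
Using PI = LL - PL
PI = 25.7 - 13.1
PI = 12.6


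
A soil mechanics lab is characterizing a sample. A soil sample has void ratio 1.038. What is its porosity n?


Result: 0.5093

Derivation:
Using the relation n = e / (1 + e)
n = 1.038 / (1 + 1.038)
n = 1.038 / 2.038
n = 0.5093


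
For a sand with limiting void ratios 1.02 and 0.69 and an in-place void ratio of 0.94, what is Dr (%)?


Result: 24.24 %

Derivation:
Using Dr = (e_max - e) / (e_max - e_min) * 100
e_max - e = 1.02 - 0.94 = 0.08
e_max - e_min = 1.02 - 0.69 = 0.33
Dr = 0.08 / 0.33 * 100
Dr = 24.24 %


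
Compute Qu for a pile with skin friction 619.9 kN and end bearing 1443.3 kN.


Using Qu = Qf + Qb
Qu = 619.9 + 1443.3
Qu = 2063.2 kN


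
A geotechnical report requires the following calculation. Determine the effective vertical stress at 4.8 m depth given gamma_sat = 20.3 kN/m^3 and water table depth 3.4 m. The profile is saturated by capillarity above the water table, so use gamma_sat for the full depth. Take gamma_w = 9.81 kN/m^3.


Total stress = gamma_sat * depth
sigma = 20.3 * 4.8 = 97.44 kPa
Pore water pressure u = gamma_w * (depth - d_wt)
u = 9.81 * (4.8 - 3.4) = 13.734 kPa
Effective stress = sigma - u
sigma' = 97.44 - 13.734 = 83.71 kPa


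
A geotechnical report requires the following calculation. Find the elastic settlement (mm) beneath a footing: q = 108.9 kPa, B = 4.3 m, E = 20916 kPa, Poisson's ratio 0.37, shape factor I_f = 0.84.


Result: 16.231 mm

Derivation:
Using Se = q * B * (1 - nu^2) * I_f / E
1 - nu^2 = 1 - 0.37^2 = 0.8631
Se = 108.9 * 4.3 * 0.8631 * 0.84 / 20916
Se = 0.016231 m
Convert to mm: Se = 0.016231 * 1000 = 16.231 mm


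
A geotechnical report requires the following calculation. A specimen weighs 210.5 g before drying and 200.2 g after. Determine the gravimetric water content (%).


Using w = (m_wet - m_dry) / m_dry * 100
m_wet - m_dry = 210.5 - 200.2 = 10.3 g
w = 10.3 / 200.2 * 100
w = 5.14 %


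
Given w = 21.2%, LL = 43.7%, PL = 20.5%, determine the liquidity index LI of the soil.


First compute the plasticity index:
PI = LL - PL = 43.7 - 20.5 = 23.2
Then compute the liquidity index:
LI = (w - PL) / PI
LI = (21.2 - 20.5) / 23.2
LI = 0.03


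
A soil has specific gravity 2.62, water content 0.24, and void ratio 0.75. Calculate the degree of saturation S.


Result: 0.8384

Derivation:
Using S = Gs * w / e
S = 2.62 * 0.24 / 0.75
S = 0.8384


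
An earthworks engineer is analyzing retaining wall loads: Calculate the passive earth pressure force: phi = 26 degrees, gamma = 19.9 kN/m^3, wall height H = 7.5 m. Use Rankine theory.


Compute passive earth pressure coefficient:
Kp = tan^2(45 + phi/2) = tan^2(58.0) = 2.561071
Compute passive force:
Pp = 0.5 * Kp * gamma * H^2
Pp = 0.5 * 2.561071 * 19.9 * 7.5^2
Pp = 1433.4 kN/m


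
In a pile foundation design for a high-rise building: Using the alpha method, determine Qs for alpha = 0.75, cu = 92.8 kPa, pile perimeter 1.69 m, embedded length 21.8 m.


Result: 2564.2 kN

Derivation:
Using Qs = alpha * cu * perimeter * L
Qs = 0.75 * 92.8 * 1.69 * 21.8
Qs = 2564.2 kN


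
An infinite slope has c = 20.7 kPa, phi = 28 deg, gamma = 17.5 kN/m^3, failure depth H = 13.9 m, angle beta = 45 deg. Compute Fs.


Result: 0.702

Derivation:
Using Fs = c / (gamma*H*sin(beta)*cos(beta)) + tan(phi)/tan(beta)
Cohesion contribution = 20.7 / (17.5*13.9*sin(45)*cos(45))
Cohesion contribution = 0.170195
Friction contribution = tan(28)/tan(45) = 0.531709
Fs = 0.170195 + 0.531709
Fs = 0.702


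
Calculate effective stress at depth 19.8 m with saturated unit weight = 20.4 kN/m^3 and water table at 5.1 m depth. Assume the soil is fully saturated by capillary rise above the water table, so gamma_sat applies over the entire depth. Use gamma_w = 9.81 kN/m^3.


Result: 259.71 kPa

Derivation:
Total stress = gamma_sat * depth
sigma = 20.4 * 19.8 = 403.92 kPa
Pore water pressure u = gamma_w * (depth - d_wt)
u = 9.81 * (19.8 - 5.1) = 144.207 kPa
Effective stress = sigma - u
sigma' = 403.92 - 144.207 = 259.71 kPa


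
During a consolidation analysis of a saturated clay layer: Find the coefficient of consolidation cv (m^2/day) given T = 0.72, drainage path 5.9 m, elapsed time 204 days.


Result: 0.12286 m^2/day

Derivation:
Using cv = T * H_dr^2 / t
H_dr^2 = 5.9^2 = 34.81
cv = 0.72 * 34.81 / 204
cv = 0.12286 m^2/day


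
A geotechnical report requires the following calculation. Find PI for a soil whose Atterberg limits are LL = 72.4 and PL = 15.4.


Result: 57.0

Derivation:
Using PI = LL - PL
PI = 72.4 - 15.4
PI = 57.0


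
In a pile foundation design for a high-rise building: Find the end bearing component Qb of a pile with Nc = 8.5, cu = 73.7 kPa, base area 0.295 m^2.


Using Qb = Nc * cu * Ab
Qb = 8.5 * 73.7 * 0.295
Qb = 184.8 kN


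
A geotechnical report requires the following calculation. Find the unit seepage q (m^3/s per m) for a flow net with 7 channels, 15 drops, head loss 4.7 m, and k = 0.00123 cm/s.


Convert k to m/s for unit consistency with H:
k = 0.00123 cm/s = 0.00123 / 100 m/s = 1.23e-05 m/s
Using q = k * H * Nf / Nd
Nf / Nd = 7 / 15 = 0.4667
q = 1.23e-05 * 4.7 * 0.4667
q = 2.698e-05 m^3/s per m


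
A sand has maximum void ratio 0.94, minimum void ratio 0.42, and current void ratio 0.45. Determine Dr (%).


Result: 94.23 %

Derivation:
Using Dr = (e_max - e) / (e_max - e_min) * 100
e_max - e = 0.94 - 0.45 = 0.49
e_max - e_min = 0.94 - 0.42 = 0.52
Dr = 0.49 / 0.52 * 100
Dr = 94.23 %


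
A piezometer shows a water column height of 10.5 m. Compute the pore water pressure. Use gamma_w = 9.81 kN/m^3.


Using u = gamma_w * h_w
u = 9.81 * 10.5
u = 103.01 kPa


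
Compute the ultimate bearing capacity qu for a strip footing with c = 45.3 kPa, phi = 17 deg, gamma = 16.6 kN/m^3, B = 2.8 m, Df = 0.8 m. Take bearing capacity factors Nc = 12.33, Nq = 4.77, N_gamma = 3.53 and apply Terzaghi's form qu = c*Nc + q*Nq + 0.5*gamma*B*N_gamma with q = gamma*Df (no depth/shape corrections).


Compute qu = c*Nc + gamma*Df*Nq + 0.5*gamma*B*N_gamma
Term 1: 45.3 * 12.33 = 558.549
Term 2: 16.6 * 0.8 * 4.77 = 63.3456
Term 3: 0.5 * 16.6 * 2.8 * 3.53 = 82.0372
qu = 558.549 + 63.3456 + 82.0372
qu = 703.93 kPa


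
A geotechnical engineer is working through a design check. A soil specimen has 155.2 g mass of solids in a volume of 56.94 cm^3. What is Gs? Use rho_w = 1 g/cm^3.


Using Gs = m_s / (V_s * rho_w)
Since rho_w = 1 g/cm^3:
Gs = 155.2 / 56.94
Gs = 2.726


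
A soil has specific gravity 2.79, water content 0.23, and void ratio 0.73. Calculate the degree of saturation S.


Using S = Gs * w / e
S = 2.79 * 0.23 / 0.73
S = 0.879


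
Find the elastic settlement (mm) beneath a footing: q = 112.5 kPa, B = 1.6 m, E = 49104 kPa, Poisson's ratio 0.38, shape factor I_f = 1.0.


Using Se = q * B * (1 - nu^2) * I_f / E
1 - nu^2 = 1 - 0.38^2 = 0.8556
Se = 112.5 * 1.6 * 0.8556 * 1.0 / 49104
Se = 0.003136 m
Convert to mm: Se = 0.003136 * 1000 = 3.136 mm


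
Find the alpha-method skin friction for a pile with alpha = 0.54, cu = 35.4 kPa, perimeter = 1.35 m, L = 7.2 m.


Result: 185.81 kN

Derivation:
Using Qs = alpha * cu * perimeter * L
Qs = 0.54 * 35.4 * 1.35 * 7.2
Qs = 185.81 kN


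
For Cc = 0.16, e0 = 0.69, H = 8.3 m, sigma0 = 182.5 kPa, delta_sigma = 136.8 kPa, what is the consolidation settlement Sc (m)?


Using Sc = Cc * H / (1 + e0) * log10((sigma0 + delta_sigma) / sigma0)
Stress ratio = (182.5 + 136.8) / 182.5 = 1.74959
log10(1.74959) = 0.242936
Cc * H / (1 + e0) = 0.16 * 8.3 / (1 + 0.69) = 0.785799
Sc = 0.785799 * 0.242936
Sc = 0.1909 m


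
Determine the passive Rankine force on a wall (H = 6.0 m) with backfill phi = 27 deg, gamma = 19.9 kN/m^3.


Compute passive earth pressure coefficient:
Kp = tan^2(45 + phi/2) = tan^2(58.5) = 2.66294
Compute passive force:
Pp = 0.5 * Kp * gamma * H^2
Pp = 0.5 * 2.66294 * 19.9 * 6.0^2
Pp = 953.87 kN/m


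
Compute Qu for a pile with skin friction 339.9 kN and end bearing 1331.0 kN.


Result: 1670.9 kN

Derivation:
Using Qu = Qf + Qb
Qu = 339.9 + 1331.0
Qu = 1670.9 kN


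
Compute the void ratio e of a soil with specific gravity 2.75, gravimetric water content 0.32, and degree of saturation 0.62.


Using the relation e = Gs * w / S
e = 2.75 * 0.32 / 0.62
e = 1.4194


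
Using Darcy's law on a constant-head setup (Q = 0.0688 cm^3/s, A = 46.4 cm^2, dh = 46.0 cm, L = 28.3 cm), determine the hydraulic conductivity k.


Compute hydraulic gradient:
i = dh / L = 46.0 / 28.3 = 1.62544
Then apply Darcy's law:
k = Q / (A * i)
k = 0.0688 / (46.4 * 1.62544)
k = 0.0688 / 75.4205
k = 0.000912 cm/s


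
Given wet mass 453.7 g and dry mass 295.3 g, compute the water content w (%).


Using w = (m_wet - m_dry) / m_dry * 100
m_wet - m_dry = 453.7 - 295.3 = 158.4 g
w = 158.4 / 295.3 * 100
w = 53.64 %


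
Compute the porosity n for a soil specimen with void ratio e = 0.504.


Using the relation n = e / (1 + e)
n = 0.504 / (1 + 0.504)
n = 0.504 / 1.504
n = 0.3351


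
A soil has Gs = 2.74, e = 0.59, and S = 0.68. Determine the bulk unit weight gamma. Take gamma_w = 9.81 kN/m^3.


Using gamma = gamma_w * (Gs + S*e) / (1 + e)
Numerator: Gs + S*e = 2.74 + 0.68*0.59 = 3.1412
Denominator: 1 + e = 1 + 0.59 = 1.59
gamma = 9.81 * 3.1412 / 1.59
gamma = 19.381 kN/m^3


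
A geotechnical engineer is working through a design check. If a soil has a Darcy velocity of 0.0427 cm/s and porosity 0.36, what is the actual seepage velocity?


Using v_s = v_d / n
v_s = 0.0427 / 0.36
v_s = 0.11861 cm/s


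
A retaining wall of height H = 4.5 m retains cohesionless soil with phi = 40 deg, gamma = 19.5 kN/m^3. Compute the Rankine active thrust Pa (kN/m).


Compute active earth pressure coefficient:
Ka = tan^2(45 - phi/2) = tan^2(25.0) = 0.217443
Compute active force:
Pa = 0.5 * Ka * gamma * H^2
Pa = 0.5 * 0.217443 * 19.5 * 4.5^2
Pa = 42.93 kN/m


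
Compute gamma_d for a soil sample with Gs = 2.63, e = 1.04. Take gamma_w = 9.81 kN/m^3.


Using gamma_d = Gs * gamma_w / (1 + e)
gamma_d = 2.63 * 9.81 / (1 + 1.04)
gamma_d = 2.63 * 9.81 / 2.04
gamma_d = 12.647 kN/m^3


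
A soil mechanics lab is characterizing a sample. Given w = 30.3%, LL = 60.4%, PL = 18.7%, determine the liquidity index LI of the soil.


First compute the plasticity index:
PI = LL - PL = 60.4 - 18.7 = 41.7
Then compute the liquidity index:
LI = (w - PL) / PI
LI = (30.3 - 18.7) / 41.7
LI = 0.278


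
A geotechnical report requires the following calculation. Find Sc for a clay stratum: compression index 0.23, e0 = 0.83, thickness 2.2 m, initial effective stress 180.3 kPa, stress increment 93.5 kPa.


Using Sc = Cc * H / (1 + e0) * log10((sigma0 + delta_sigma) / sigma0)
Stress ratio = (180.3 + 93.5) / 180.3 = 1.51858
log10(1.51858) = 0.181438
Cc * H / (1 + e0) = 0.23 * 2.2 / (1 + 0.83) = 0.276503
Sc = 0.276503 * 0.181438
Sc = 0.0502 m


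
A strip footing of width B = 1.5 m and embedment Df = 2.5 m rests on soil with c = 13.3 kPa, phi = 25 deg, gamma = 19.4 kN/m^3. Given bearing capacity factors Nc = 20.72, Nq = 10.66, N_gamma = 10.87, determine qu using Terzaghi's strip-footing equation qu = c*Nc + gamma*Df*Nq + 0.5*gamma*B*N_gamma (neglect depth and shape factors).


Compute qu = c*Nc + gamma*Df*Nq + 0.5*gamma*B*N_gamma
Term 1: 13.3 * 20.72 = 275.576
Term 2: 19.4 * 2.5 * 10.66 = 517.01
Term 3: 0.5 * 19.4 * 1.5 * 10.87 = 158.1585
qu = 275.576 + 517.01 + 158.1585
qu = 950.74 kPa


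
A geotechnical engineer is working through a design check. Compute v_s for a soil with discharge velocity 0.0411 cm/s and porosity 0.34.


Using v_s = v_d / n
v_s = 0.0411 / 0.34
v_s = 0.12088 cm/s


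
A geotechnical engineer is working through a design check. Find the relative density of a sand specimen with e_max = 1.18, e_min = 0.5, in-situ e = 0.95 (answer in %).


Result: 33.82 %

Derivation:
Using Dr = (e_max - e) / (e_max - e_min) * 100
e_max - e = 1.18 - 0.95 = 0.23
e_max - e_min = 1.18 - 0.5 = 0.68
Dr = 0.23 / 0.68 * 100
Dr = 33.82 %


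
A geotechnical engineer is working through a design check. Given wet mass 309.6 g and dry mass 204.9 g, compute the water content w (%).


Using w = (m_wet - m_dry) / m_dry * 100
m_wet - m_dry = 309.6 - 204.9 = 104.7 g
w = 104.7 / 204.9 * 100
w = 51.1 %


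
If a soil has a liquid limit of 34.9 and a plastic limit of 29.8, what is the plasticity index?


Result: 5.1

Derivation:
Using PI = LL - PL
PI = 34.9 - 29.8
PI = 5.1


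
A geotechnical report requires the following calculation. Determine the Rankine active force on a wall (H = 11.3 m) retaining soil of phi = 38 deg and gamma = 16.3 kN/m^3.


Result: 247.56 kN/m

Derivation:
Compute active earth pressure coefficient:
Ka = tan^2(45 - phi/2) = tan^2(26.0) = 0.237883
Compute active force:
Pa = 0.5 * Ka * gamma * H^2
Pa = 0.5 * 0.237883 * 16.3 * 11.3^2
Pa = 247.56 kN/m
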